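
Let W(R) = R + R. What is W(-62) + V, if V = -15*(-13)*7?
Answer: 1241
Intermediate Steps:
W(R) = 2*R
V = 1365 (V = 195*7 = 1365)
W(-62) + V = 2*(-62) + 1365 = -124 + 1365 = 1241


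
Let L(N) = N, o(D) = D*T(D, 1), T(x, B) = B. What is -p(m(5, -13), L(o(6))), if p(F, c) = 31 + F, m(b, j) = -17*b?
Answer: 54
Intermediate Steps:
o(D) = D (o(D) = D*1 = D)
-p(m(5, -13), L(o(6))) = -(31 - 17*5) = -(31 - 85) = -1*(-54) = 54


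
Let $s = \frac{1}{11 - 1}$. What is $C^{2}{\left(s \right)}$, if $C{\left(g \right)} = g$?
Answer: $\frac{1}{100} \approx 0.01$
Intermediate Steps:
$s = \frac{1}{10} \approx 0.1$
$C^{2}{\left(s \right)} = \left(\frac{1}{10}\right)^{2} = \frac{1}{100}$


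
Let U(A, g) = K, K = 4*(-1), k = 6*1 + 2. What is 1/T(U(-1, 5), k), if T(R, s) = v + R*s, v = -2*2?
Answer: -1/36 ≈ -0.027778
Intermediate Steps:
k = 8 (k = 6 + 2 = 8)
K = -4
U(A, g) = -4
v = -4
T(R, s) = -4 + R*s
1/T(U(-1, 5), k) = 1/(-4 - 4*8) = 1/(-4 - 32) = 1/(-36) = -1/36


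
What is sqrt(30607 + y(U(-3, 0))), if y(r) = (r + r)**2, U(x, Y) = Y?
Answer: sqrt(30607) ≈ 174.95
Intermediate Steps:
y(r) = 4*r**2 (y(r) = (2*r)**2 = 4*r**2)
sqrt(30607 + y(U(-3, 0))) = sqrt(30607 + 4*0**2) = sqrt(30607 + 4*0) = sqrt(30607 + 0) = sqrt(30607)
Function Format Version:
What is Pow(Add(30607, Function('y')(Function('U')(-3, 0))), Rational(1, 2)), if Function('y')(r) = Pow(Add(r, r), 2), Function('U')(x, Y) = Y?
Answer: Pow(30607, Rational(1, 2)) ≈ 174.95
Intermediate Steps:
Function('y')(r) = Mul(4, Pow(r, 2)) (Function('y')(r) = Pow(Mul(2, r), 2) = Mul(4, Pow(r, 2)))
Pow(Add(30607, Function('y')(Function('U')(-3, 0))), Rational(1, 2)) = Pow(Add(30607, Mul(4, Pow(0, 2))), Rational(1, 2)) = Pow(Add(30607, Mul(4, 0)), Rational(1, 2)) = Pow(Add(30607, 0), Rational(1, 2)) = Pow(30607, Rational(1, 2))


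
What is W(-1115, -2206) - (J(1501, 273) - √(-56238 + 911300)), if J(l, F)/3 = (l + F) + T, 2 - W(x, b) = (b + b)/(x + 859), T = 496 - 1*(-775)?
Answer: -585615/64 + √855062 ≈ -8225.5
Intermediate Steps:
T = 1271 (T = 496 + 775 = 1271)
W(x, b) = 2 - 2*b/(859 + x) (W(x, b) = 2 - (b + b)/(x + 859) = 2 - 2*b/(859 + x))
J(l, F) = 3813 + 3*F + 3*l (J(l, F) = 3*((l + F) + 1271) = 3*((F + l) + 1271) = 3*(1271 + F + l) = 3813 + 3*F + 3*l)
W(-1115, -2206) - (J(1501, 273) - √(-56238 + 911300)) = 2*(859 - 1115 - 1*(-2206))/(859 - 1115) - ((3813 + 3*273 + 3*1501) - √(-56238 + 911300)) = 2*(859 - 1115 + 2206)/(-256) - ((3813 + 819 + 4503) - √855062) = 2*(-1/256)*1950 - (9135 - √855062) = -975/64 + (-9135 + √855062) = -585615/64 + √855062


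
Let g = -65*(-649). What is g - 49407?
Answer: -7222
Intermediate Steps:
g = 42185
g - 49407 = 42185 - 49407 = -7222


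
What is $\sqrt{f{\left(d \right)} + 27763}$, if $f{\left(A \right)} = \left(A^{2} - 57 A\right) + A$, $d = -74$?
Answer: $\sqrt{37383} \approx 193.35$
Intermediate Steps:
$f{\left(A \right)} = A^{2} - 56 A$
$\sqrt{f{\left(d \right)} + 27763} = \sqrt{- 74 \left(-56 - 74\right) + 27763} = \sqrt{\left(-74\right) \left(-130\right) + 27763} = \sqrt{9620 + 27763} = \sqrt{37383}$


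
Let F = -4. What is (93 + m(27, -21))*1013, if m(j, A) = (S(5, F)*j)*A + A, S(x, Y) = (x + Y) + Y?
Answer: 1796049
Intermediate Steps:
S(x, Y) = x + 2*Y (S(x, Y) = (Y + x) + Y = x + 2*Y)
m(j, A) = A - 3*A*j (m(j, A) = ((5 + 2*(-4))*j)*A + A = ((5 - 8)*j)*A + A = (-3*j)*A + A = -3*A*j + A = A - 3*A*j)
(93 + m(27, -21))*1013 = (93 - 21*(1 - 3*27))*1013 = (93 - 21*(1 - 81))*1013 = (93 - 21*(-80))*1013 = (93 + 1680)*1013 = 1773*1013 = 1796049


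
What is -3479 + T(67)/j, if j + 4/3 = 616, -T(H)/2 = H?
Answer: -3207839/922 ≈ -3479.2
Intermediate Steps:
T(H) = -2*H
j = 1844/3 (j = -4/3 + 616 = 1844/3 ≈ 614.67)
-3479 + T(67)/j = -3479 + (-2*67)/(1844/3) = -3479 - 134*3/1844 = -3479 - 201/922 = -3207839/922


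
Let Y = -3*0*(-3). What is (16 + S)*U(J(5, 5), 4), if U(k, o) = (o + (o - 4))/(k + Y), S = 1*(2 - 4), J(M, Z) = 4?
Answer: 14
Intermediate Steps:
S = -2 (S = 1*(-2) = -2)
Y = 0 (Y = 0*(-3) = 0)
U(k, o) = (-4 + 2*o)/k (U(k, o) = (o + (o - 4))/(k + 0) = (o + (-4 + o))/k = (-4 + 2*o)/k)
(16 + S)*U(J(5, 5), 4) = (16 - 2)*(2*(-2 + 4)/4) = 14*(2*(¼)*2) = 14*1 = 14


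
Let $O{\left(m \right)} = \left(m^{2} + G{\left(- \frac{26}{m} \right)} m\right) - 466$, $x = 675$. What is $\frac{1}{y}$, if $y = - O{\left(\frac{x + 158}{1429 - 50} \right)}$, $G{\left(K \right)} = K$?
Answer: $\frac{38809}{19079867} \approx 0.002034$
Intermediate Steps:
$O{\left(m \right)} = -492 + m^{2}$ ($O{\left(m \right)} = \left(m^{2} + - \frac{26}{m} m\right) - 466 = \left(m^{2} - 26\right) - 466 = \left(-26 + m^{2}\right) - 466 = -492 + m^{2}$)
$y = \frac{19079867}{38809}$ ($y = - (-492 + \left(\frac{675 + 158}{1429 - 50}\right)^{2}) = - (-492 + \left(\frac{833}{1379}\right)^{2}) = - (-492 + \left(833 \cdot \frac{1}{1379}\right)^{2}) = - (-492 + \left(\frac{119}{197}\right)^{2}) = - (-492 + \frac{14161}{38809}) = \left(-1\right) \left(- \frac{19079867}{38809}\right) = \frac{19079867}{38809} \approx 491.64$)
$\frac{1}{y} = \frac{1}{\frac{19079867}{38809}} = \frac{38809}{19079867}$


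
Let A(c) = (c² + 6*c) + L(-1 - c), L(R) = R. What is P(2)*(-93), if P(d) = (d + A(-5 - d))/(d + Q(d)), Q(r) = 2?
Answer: -1395/4 ≈ -348.75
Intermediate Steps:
A(c) = -1 + c² + 5*c (A(c) = (c² + 6*c) + (-1 - c) = -1 + c² + 5*c)
P(d) = (-26 + (-5 - d)² - 4*d)/(2 + d) (P(d) = (d + (-1 + (-5 - d)² + 5*(-5 - d)))/(d + 2) = (d + (-1 + (-5 - d)² + (-25 - 5*d)))/(2 + d) = (d + (-26 + (-5 - d)² - 5*d))/(2 + d) = (-26 + (-5 - d)² - 4*d)/(2 + d))
P(2)*(-93) = ((-1 + 2² + 6*2)/(2 + 2))*(-93) = ((-1 + 4 + 12)/4)*(-93) = ((¼)*15)*(-93) = (15/4)*(-93) = -1395/4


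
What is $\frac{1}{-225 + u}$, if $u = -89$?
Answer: $- \frac{1}{314} \approx -0.0031847$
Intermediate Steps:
$\frac{1}{-225 + u} = \frac{1}{-225 - 89} = \frac{1}{-314} = - \frac{1}{314}$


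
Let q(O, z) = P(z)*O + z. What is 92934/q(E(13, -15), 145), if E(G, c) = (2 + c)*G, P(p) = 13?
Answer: -1721/38 ≈ -45.289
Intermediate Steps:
E(G, c) = G*(2 + c)
q(O, z) = z + 13*O (q(O, z) = 13*O + z = z + 13*O)
92934/q(E(13, -15), 145) = 92934/(145 + 13*(13*(2 - 15))) = 92934/(145 + 13*(13*(-13))) = 92934/(145 + 13*(-169)) = 92934/(145 - 2197) = 92934/(-2052) = 92934*(-1/2052) = -1721/38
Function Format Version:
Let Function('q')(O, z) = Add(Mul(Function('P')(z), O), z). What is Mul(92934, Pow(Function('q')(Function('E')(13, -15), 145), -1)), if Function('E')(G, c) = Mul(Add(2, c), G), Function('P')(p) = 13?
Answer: Rational(-1721, 38) ≈ -45.289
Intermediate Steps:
Function('E')(G, c) = Mul(G, Add(2, c))
Function('q')(O, z) = Add(z, Mul(13, O)) (Function('q')(O, z) = Add(Mul(13, O), z) = Add(z, Mul(13, O)))
Mul(92934, Pow(Function('q')(Function('E')(13, -15), 145), -1)) = Mul(92934, Pow(Add(145, Mul(13, Mul(13, Add(2, -15)))), -1)) = Mul(92934, Pow(Add(145, Mul(13, Mul(13, -13))), -1)) = Mul(92934, Pow(Add(145, Mul(13, -169)), -1)) = Mul(92934, Pow(Add(145, -2197), -1)) = Mul(92934, Pow(-2052, -1)) = Mul(92934, Rational(-1, 2052)) = Rational(-1721, 38)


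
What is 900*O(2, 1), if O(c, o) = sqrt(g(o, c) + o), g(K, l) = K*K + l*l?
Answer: 900*sqrt(6) ≈ 2204.5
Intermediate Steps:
g(K, l) = K**2 + l**2
O(c, o) = sqrt(o + c**2 + o**2) (O(c, o) = sqrt((o**2 + c**2) + o) = sqrt((c**2 + o**2) + o) = sqrt(o + c**2 + o**2))
900*O(2, 1) = 900*sqrt(1 + 2**2 + 1**2) = 900*sqrt(1 + 4 + 1) = 900*sqrt(6)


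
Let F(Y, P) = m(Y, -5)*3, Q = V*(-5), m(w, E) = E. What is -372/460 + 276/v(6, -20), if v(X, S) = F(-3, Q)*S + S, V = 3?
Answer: 57/322 ≈ 0.17702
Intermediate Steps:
Q = -15 (Q = 3*(-5) = -15)
F(Y, P) = -15 (F(Y, P) = -5*3 = -15)
v(X, S) = -14*S (v(X, S) = -15*S + S = -14*S)
-372/460 + 276/v(6, -20) = -372/460 + 276/((-14*(-20))) = -372*1/460 + 276/280 = -93/115 + 276*(1/280) = -93/115 + 69/70 = 57/322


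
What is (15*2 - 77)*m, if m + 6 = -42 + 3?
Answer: 2115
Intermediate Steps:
m = -45 (m = -6 + (-42 + 3) = -6 - 39 = -45)
(15*2 - 77)*m = (15*2 - 77)*(-45) = (30 - 77)*(-45) = -47*(-45) = 2115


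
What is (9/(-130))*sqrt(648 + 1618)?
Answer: -9*sqrt(2266)/130 ≈ -3.2956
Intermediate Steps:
(9/(-130))*sqrt(648 + 1618) = (9*(-1/130))*sqrt(2266) = -9*sqrt(2266)/130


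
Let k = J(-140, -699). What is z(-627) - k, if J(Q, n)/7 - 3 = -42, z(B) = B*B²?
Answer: -246491610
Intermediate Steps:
z(B) = B³
J(Q, n) = -273 (J(Q, n) = 21 + 7*(-42) = 21 - 294 = -273)
k = -273
z(-627) - k = (-627)³ - 1*(-273) = -246491883 + 273 = -246491610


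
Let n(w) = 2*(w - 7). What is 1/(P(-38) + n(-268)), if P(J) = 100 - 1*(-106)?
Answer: -1/344 ≈ -0.0029070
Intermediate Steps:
n(w) = -14 + 2*w (n(w) = 2*(-7 + w) = -14 + 2*w)
P(J) = 206 (P(J) = 100 + 106 = 206)
1/(P(-38) + n(-268)) = 1/(206 + (-14 + 2*(-268))) = 1/(206 + (-14 - 536)) = 1/(206 - 550) = 1/(-344) = -1/344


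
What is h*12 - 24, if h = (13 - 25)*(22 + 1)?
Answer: -3336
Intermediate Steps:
h = -276 (h = -12*23 = -276)
h*12 - 24 = -276*12 - 24 = -3312 - 24 = -3336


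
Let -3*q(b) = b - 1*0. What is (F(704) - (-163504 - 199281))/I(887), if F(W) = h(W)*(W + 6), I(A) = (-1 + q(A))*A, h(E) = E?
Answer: -517575/157886 ≈ -3.2782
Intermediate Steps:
q(b) = -b/3 (q(b) = -(b - 1*0)/3 = -(b + 0)/3 = -b/3)
I(A) = A*(-1 - A/3) (I(A) = (-1 - A/3)*A = A*(-1 - A/3))
F(W) = W*(6 + W) (F(W) = W*(W + 6) = W*(6 + W))
(F(704) - (-163504 - 199281))/I(887) = (704*(6 + 704) - (-163504 - 199281))/((-⅓*887*(3 + 887))) = (704*710 - 1*(-362785))/((-⅓*887*890)) = (499840 + 362785)/(-789430/3) = 862625*(-3/789430) = -517575/157886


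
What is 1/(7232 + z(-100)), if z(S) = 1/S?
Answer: 100/723199 ≈ 0.00013827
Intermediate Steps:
1/(7232 + z(-100)) = 1/(7232 + 1/(-100)) = 1/(7232 - 1/100) = 1/(723199/100) = 100/723199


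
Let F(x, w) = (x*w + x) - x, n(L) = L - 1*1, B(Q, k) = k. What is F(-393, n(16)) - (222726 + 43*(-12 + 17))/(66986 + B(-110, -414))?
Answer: -392664881/66572 ≈ -5898.4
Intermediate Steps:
n(L) = -1 + L (n(L) = L - 1 = -1 + L)
F(x, w) = w*x (F(x, w) = (w*x + x) - x = (x + w*x) - x = w*x)
F(-393, n(16)) - (222726 + 43*(-12 + 17))/(66986 + B(-110, -414)) = (-1 + 16)*(-393) - (222726 + 43*(-12 + 17))/(66986 - 414) = 15*(-393) - (222726 + 43*5)/66572 = -5895 - (222726 + 215)/66572 = -5895 - 222941/66572 = -392664881/66572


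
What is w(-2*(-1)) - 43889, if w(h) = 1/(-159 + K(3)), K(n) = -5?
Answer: -7197797/164 ≈ -43889.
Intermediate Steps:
w(h) = -1/164 (w(h) = 1/(-159 - 5) = 1/(-164) = -1/164)
w(-2*(-1)) - 43889 = -1/164 - 43889 = -7197797/164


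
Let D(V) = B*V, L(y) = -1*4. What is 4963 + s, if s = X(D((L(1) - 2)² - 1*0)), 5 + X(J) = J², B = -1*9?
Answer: 109934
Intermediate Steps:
L(y) = -4
B = -9
D(V) = -9*V
X(J) = -5 + J²
s = 104971 (s = -5 + (-9*((-4 - 2)² - 1*0))² = -5 + (-9*((-6)² + 0))² = -5 + (-9*(36 + 0))² = -5 + (-9*36)² = -5 + (-324)² = -5 + 104976 = 104971)
4963 + s = 4963 + 104971 = 109934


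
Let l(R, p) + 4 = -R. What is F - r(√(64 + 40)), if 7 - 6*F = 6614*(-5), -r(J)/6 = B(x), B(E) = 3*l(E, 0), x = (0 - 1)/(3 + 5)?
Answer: 65317/12 ≈ 5443.1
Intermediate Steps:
l(R, p) = -4 - R
x = -⅛ (x = -1/8 = -1*⅛ = -⅛ ≈ -0.12500)
B(E) = -12 - 3*E (B(E) = 3*(-4 - E) = -12 - 3*E)
r(J) = 279/4 (r(J) = -6*(-12 - 3*(-⅛)) = -6*(-12 + 3/8) = -6*(-93/8) = 279/4)
F = 33077/6 (F = 7/6 - 3307*(-5)/3 = 7/6 - ⅙*(-33070) = 7/6 + 16535/3 = 33077/6 ≈ 5512.8)
F - r(√(64 + 40)) = 33077/6 - 1*279/4 = 33077/6 - 279/4 = 65317/12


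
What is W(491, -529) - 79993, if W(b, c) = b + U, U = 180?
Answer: -79322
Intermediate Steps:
W(b, c) = 180 + b (W(b, c) = b + 180 = 180 + b)
W(491, -529) - 79993 = (180 + 491) - 79993 = 671 - 79993 = -79322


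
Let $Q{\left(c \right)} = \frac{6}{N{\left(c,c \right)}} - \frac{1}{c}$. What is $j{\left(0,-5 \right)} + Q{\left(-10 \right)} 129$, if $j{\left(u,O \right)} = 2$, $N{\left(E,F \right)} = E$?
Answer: $- \frac{125}{2} \approx -62.5$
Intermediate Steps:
$Q{\left(c \right)} = \frac{5}{c}$ ($Q{\left(c \right)} = \frac{6}{c} - \frac{1}{c} = \frac{5}{c}$)
$j{\left(0,-5 \right)} + Q{\left(-10 \right)} 129 = 2 + \frac{5}{-10} \cdot 129 = 2 + 5 \left(- \frac{1}{10}\right) 129 = 2 - \frac{129}{2} = - \frac{125}{2}$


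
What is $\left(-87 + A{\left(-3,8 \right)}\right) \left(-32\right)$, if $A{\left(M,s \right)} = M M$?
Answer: $2496$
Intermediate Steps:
$A{\left(M,s \right)} = M^{2}$
$\left(-87 + A{\left(-3,8 \right)}\right) \left(-32\right) = \left(-87 + \left(-3\right)^{2}\right) \left(-32\right) = \left(-87 + 9\right) \left(-32\right) = \left(-78\right) \left(-32\right) = 2496$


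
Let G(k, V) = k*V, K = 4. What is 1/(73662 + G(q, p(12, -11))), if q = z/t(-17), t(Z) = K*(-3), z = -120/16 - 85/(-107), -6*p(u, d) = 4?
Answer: 3852/283744589 ≈ 1.3576e-5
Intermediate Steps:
p(u, d) = -⅔ (p(u, d) = -⅙*4 = -⅔)
z = -1435/214 (z = -120*1/16 - 85*(-1/107) = -15/2 + 85/107 = -1435/214 ≈ -6.7056)
t(Z) = -12 (t(Z) = 4*(-3) = -12)
q = 1435/2568 (q = -1435/214/(-12) = -1435/214*(-1/12) = 1435/2568 ≈ 0.55880)
G(k, V) = V*k
1/(73662 + G(q, p(12, -11))) = 1/(73662 - ⅔*1435/2568) = 1/(73662 - 1435/3852) = 1/(283744589/3852) = 3852/283744589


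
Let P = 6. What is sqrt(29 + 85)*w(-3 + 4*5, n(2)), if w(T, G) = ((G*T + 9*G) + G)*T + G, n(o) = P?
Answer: 2760*sqrt(114) ≈ 29469.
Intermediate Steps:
n(o) = 6
w(T, G) = G + T*(10*G + G*T) (w(T, G) = ((9*G + G*T) + G)*T + G = (10*G + G*T)*T + G = T*(10*G + G*T) + G = G + T*(10*G + G*T))
sqrt(29 + 85)*w(-3 + 4*5, n(2)) = sqrt(29 + 85)*(6*(1 + (-3 + 4*5)**2 + 10*(-3 + 4*5))) = sqrt(114)*(6*(1 + (-3 + 20)**2 + 10*(-3 + 20))) = sqrt(114)*(6*(1 + 17**2 + 10*17)) = sqrt(114)*(6*(1 + 289 + 170)) = sqrt(114)*(6*460) = sqrt(114)*2760 = 2760*sqrt(114)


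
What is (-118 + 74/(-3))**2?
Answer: 183184/9 ≈ 20354.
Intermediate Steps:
(-118 + 74/(-3))**2 = (-118 + 74*(-1/3))**2 = (-118 - 74/3)**2 = (-428/3)**2 = 183184/9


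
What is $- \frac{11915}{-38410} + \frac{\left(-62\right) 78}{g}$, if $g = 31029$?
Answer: $\frac{12263985}{79454926} \approx 0.15435$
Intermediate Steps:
$- \frac{11915}{-38410} + \frac{\left(-62\right) 78}{g} = - \frac{11915}{-38410} + \frac{\left(-62\right) 78}{31029} = \left(-11915\right) \left(- \frac{1}{38410}\right) - \frac{1612}{10343} = \frac{2383}{7682} - \frac{1612}{10343} = \frac{12263985}{79454926}$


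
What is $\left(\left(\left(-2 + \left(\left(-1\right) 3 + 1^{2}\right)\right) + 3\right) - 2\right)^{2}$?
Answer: $9$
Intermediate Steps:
$\left(\left(\left(-2 + \left(\left(-1\right) 3 + 1^{2}\right)\right) + 3\right) - 2\right)^{2} = \left(\left(\left(-2 + \left(-3 + 1\right)\right) + 3\right) - 2\right)^{2} = \left(\left(\left(-2 - 2\right) + 3\right) - 2\right)^{2} = \left(\left(-4 + 3\right) - 2\right)^{2} = \left(-1 - 2\right)^{2} = \left(-3\right)^{2} = 9$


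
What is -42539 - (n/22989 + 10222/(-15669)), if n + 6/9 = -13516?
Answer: -1702524869699/40023849 ≈ -42538.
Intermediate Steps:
n = -40550/3 (n = -⅔ - 13516 = -40550/3 ≈ -13517.)
-42539 - (n/22989 + 10222/(-15669)) = -42539 - (-40550/3/22989 + 10222/(-15669)) = -42539 - (-40550/3*1/22989 + 10222*(-1/15669)) = -42539 - (-40550/68967 - 10222/15669) = -42539 - 1*(-49642912/40023849) = -42539 + 49642912/40023849 = -1702524869699/40023849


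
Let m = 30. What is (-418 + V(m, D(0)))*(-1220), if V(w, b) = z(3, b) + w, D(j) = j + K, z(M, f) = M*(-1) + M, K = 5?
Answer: 473360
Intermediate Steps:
z(M, f) = 0 (z(M, f) = -M + M = 0)
D(j) = 5 + j (D(j) = j + 5 = 5 + j)
V(w, b) = w (V(w, b) = 0 + w = w)
(-418 + V(m, D(0)))*(-1220) = (-418 + 30)*(-1220) = -388*(-1220) = 473360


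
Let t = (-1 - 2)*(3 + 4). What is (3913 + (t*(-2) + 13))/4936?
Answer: 496/617 ≈ 0.80389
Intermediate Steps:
t = -21 (t = -3*7 = -21)
(3913 + (t*(-2) + 13))/4936 = (3913 + (-21*(-2) + 13))/4936 = (3913 + (42 + 13))*(1/4936) = (3913 + 55)*(1/4936) = 3968*(1/4936) = 496/617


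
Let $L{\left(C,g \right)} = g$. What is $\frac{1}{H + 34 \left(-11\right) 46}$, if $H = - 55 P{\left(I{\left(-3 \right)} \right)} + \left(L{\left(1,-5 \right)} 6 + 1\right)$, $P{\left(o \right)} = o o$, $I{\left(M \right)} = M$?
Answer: $- \frac{1}{17728} \approx -5.6408 \cdot 10^{-5}$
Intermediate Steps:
$P{\left(o \right)} = o^{2}$
$H = -524$ ($H = - 55 \left(-3\right)^{2} + \left(\left(-5\right) 6 + 1\right) = \left(-55\right) 9 + \left(-30 + 1\right) = -495 - 29 = -524$)
$\frac{1}{H + 34 \left(-11\right) 46} = \frac{1}{-524 + 34 \left(-11\right) 46} = \frac{1}{-524 - 17204} = \frac{1}{-17728} = - \frac{1}{17728}$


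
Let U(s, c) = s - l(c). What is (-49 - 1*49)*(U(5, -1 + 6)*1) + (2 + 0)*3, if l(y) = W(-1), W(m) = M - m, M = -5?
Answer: -876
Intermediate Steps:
W(m) = -5 - m
l(y) = -4 (l(y) = -5 - 1*(-1) = -5 + 1 = -4)
U(s, c) = 4 + s (U(s, c) = s - 1*(-4) = s + 4 = 4 + s)
(-49 - 1*49)*(U(5, -1 + 6)*1) + (2 + 0)*3 = (-49 - 1*49)*((4 + 5)*1) + (2 + 0)*3 = (-49 - 49)*(9*1) + 2*3 = -98*9 + 6 = -882 + 6 = -876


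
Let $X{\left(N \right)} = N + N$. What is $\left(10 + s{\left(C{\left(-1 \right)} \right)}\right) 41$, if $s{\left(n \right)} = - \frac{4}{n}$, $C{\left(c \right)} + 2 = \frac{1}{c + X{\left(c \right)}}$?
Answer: $\frac{3362}{7} \approx 480.29$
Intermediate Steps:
$X{\left(N \right)} = 2 N$
$C{\left(c \right)} = -2 + \frac{1}{3 c}$ ($C{\left(c \right)} = -2 + \frac{1}{c + 2 c} = -2 + \frac{1}{3 c}$)
$\left(10 + s{\left(C{\left(-1 \right)} \right)}\right) 41 = \left(10 - \frac{4}{-2 + \frac{1}{3 \left(-1\right)}}\right) 41 = \left(10 - \frac{4}{-2 + \frac{1}{3} \left(-1\right)}\right) 41 = \left(10 - \frac{4}{-2 - \frac{1}{3}}\right) 41 = \left(10 - \frac{4}{- \frac{7}{3}}\right) 41 = \left(10 - - \frac{12}{7}\right) 41 = \left(10 + \frac{12}{7}\right) 41 = \frac{82}{7} \cdot 41 = \frac{3362}{7}$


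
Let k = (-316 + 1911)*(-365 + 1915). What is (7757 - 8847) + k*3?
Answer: 7415660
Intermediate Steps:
k = 2472250 (k = 1595*1550 = 2472250)
(7757 - 8847) + k*3 = (7757 - 8847) + 2472250*3 = -1090 + 7416750 = 7415660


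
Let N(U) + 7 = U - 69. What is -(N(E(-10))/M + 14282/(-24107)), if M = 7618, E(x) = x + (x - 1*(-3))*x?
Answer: 54592994/91823563 ≈ 0.59454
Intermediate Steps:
E(x) = x + x*(3 + x) (E(x) = x + (x + 3)*x = x + (3 + x)*x = x + x*(3 + x))
N(U) = -76 + U (N(U) = -7 + (U - 69) = -7 + (-69 + U) = -76 + U)
-(N(E(-10))/M + 14282/(-24107)) = -((-76 - 10*(4 - 10))/7618 + 14282/(-24107)) = -((-76 - 10*(-6))*(1/7618) + 14282*(-1/24107)) = -((-76 + 60)*(1/7618) - 14282/24107) = -(-16*1/7618 - 14282/24107) = -(-8/3809 - 14282/24107) = -1*(-54592994/91823563) = 54592994/91823563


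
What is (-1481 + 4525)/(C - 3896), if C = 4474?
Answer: 1522/289 ≈ 5.2664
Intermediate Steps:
(-1481 + 4525)/(C - 3896) = (-1481 + 4525)/(4474 - 3896) = 3044/578 = 3044*(1/578) = 1522/289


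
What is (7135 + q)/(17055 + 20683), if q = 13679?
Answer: 10407/18869 ≈ 0.55154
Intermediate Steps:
(7135 + q)/(17055 + 20683) = (7135 + 13679)/(17055 + 20683) = 20814/37738 = 20814*(1/37738) = 10407/18869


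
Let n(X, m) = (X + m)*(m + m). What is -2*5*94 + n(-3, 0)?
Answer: -940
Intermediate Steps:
n(X, m) = 2*m*(X + m) (n(X, m) = (X + m)*(2*m) = 2*m*(X + m))
-2*5*94 + n(-3, 0) = -2*5*94 + 2*0*(-3 + 0) = -10*94 + 2*0*(-3) = -940 + 0 = -940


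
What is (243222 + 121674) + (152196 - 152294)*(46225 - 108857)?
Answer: 6502832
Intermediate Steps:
(243222 + 121674) + (152196 - 152294)*(46225 - 108857) = 364896 - 98*(-62632) = 364896 + 6137936 = 6502832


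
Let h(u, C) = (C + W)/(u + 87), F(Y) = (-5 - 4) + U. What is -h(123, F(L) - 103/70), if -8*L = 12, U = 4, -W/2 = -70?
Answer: -9347/14700 ≈ -0.63585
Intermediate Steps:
W = 140 (W = -2*(-70) = 140)
L = -3/2 (L = -1/8*12 = -3/2 ≈ -1.5000)
F(Y) = -5 (F(Y) = (-5 - 4) + 4 = -9 + 4 = -5)
h(u, C) = (140 + C)/(87 + u) (h(u, C) = (C + 140)/(u + 87) = (140 + C)/(87 + u))
-h(123, F(L) - 103/70) = -(140 + (-5 - 103/70))/(87 + 123) = -(140 + (-5 - 103*1/70))/210 = -(140 + (-5 - 103/70))/210 = -(140 - 453/70)/210 = -9347/(210*70) = -1*9347/14700 = -9347/14700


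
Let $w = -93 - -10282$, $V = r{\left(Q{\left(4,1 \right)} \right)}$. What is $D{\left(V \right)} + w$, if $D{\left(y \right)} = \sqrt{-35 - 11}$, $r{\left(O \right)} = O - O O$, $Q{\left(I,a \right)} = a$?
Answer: $10189 + i \sqrt{46} \approx 10189.0 + 6.7823 i$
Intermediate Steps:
$r{\left(O \right)} = O - O^{2}$
$V = 0$ ($V = 1 \left(1 - 1\right) = 1 \cdot 0 = 0$)
$w = 10189$ ($w = -93 + 10282 = 10189$)
$D{\left(y \right)} = i \sqrt{46}$ ($D{\left(y \right)} = \sqrt{-46} = i \sqrt{46}$)
$D{\left(V \right)} + w = i \sqrt{46} + 10189 = 10189 + i \sqrt{46}$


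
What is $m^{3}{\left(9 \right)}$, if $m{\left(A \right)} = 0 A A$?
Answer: $0$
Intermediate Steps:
$m{\left(A \right)} = 0$ ($m{\left(A \right)} = 0 A = 0$)
$m^{3}{\left(9 \right)} = 0^{3} = 0$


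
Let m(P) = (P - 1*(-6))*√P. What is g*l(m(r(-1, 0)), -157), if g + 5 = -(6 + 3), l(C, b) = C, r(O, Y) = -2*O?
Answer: -112*√2 ≈ -158.39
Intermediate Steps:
m(P) = √P*(6 + P) (m(P) = (P + 6)*√P = (6 + P)*√P = √P*(6 + P))
g = -14 (g = -5 - (6 + 3) = -5 - 1*9 = -5 - 9 = -14)
g*l(m(r(-1, 0)), -157) = -14*√(-2*(-1))*(6 - 2*(-1)) = -14*√2*(6 + 2) = -14*√2*8 = -112*√2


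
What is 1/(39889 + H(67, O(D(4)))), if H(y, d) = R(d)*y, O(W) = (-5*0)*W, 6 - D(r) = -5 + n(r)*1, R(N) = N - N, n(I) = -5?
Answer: 1/39889 ≈ 2.5070e-5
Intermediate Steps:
R(N) = 0
D(r) = 16 (D(r) = 6 - (-5 - 5*1) = 6 - (-5 - 5) = 6 - 1*(-10) = 6 + 10 = 16)
O(W) = 0 (O(W) = 0*W = 0)
H(y, d) = 0 (H(y, d) = 0*y = 0)
1/(39889 + H(67, O(D(4)))) = 1/(39889 + 0) = 1/39889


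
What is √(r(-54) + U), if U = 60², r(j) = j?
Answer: 3*√394 ≈ 59.548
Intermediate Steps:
U = 3600
√(r(-54) + U) = √(-54 + 3600) = √3546 = 3*√394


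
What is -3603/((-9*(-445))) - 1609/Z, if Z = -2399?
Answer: -733184/3202665 ≈ -0.22893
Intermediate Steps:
-3603/((-9*(-445))) - 1609/Z = -3603/((-9*(-445))) - 1609/(-2399) = -3603/4005 - 1609*(-1/2399) = -3603*1/4005 + 1609/2399 = -1201/1335 + 1609/2399 = -733184/3202665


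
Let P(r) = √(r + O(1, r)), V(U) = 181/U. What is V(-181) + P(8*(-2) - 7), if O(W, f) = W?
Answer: -1 + I*√22 ≈ -1.0 + 4.6904*I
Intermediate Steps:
P(r) = √(1 + r) (P(r) = √(r + 1) = √(1 + r))
V(-181) + P(8*(-2) - 7) = 181/(-181) + √(1 + (8*(-2) - 7)) = 181*(-1/181) + √(1 + (-16 - 7)) = -1 + √(1 - 23) = -1 + √(-22) = -1 + I*√22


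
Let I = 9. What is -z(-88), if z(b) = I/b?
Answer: 9/88 ≈ 0.10227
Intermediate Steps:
z(b) = 9/b
-z(-88) = -9/(-88) = -9*(-1)/88 = -1*(-9/88) = 9/88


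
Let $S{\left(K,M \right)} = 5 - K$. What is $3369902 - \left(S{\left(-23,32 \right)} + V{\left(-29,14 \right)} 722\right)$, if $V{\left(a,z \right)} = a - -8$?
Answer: $3385036$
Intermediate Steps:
$V{\left(a,z \right)} = 8 + a$ ($V{\left(a,z \right)} = a + 8 = 8 + a$)
$3369902 - \left(S{\left(-23,32 \right)} + V{\left(-29,14 \right)} 722\right) = 3369902 - \left(\left(5 - -23\right) + \left(8 - 29\right) 722\right) = 3369902 - \left(\left(5 + 23\right) - 15162\right) = 3369902 - \left(28 - 15162\right) = 3369902 - -15134 = 3369902 + 15134 = 3385036$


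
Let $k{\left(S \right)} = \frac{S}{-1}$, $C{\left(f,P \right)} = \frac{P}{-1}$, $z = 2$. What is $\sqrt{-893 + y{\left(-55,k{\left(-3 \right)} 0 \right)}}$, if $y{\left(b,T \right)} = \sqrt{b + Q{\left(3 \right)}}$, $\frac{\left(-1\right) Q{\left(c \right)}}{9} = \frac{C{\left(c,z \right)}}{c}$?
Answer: $\sqrt{-893 + 7 i} \approx 0.1171 + 29.883 i$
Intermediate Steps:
$C{\left(f,P \right)} = - P$ ($C{\left(f,P \right)} = P \left(-1\right) = - P$)
$k{\left(S \right)} = - S$ ($k{\left(S \right)} = S \left(-1\right) = - S$)
$Q{\left(c \right)} = \frac{18}{c}$ ($Q{\left(c \right)} = - 9 \frac{\left(-1\right) 2}{c} = - 9 \left(- \frac{2}{c}\right) = \frac{18}{c}$)
$y{\left(b,T \right)} = \sqrt{6 + b}$ ($y{\left(b,T \right)} = \sqrt{b + \frac{18}{3}} = \sqrt{b + 18 \cdot \frac{1}{3}} = \sqrt{b + 6} = \sqrt{6 + b}$)
$\sqrt{-893 + y{\left(-55,k{\left(-3 \right)} 0 \right)}} = \sqrt{-893 + \sqrt{6 - 55}} = \sqrt{-893 + \sqrt{-49}} = \sqrt{-893 + 7 i}$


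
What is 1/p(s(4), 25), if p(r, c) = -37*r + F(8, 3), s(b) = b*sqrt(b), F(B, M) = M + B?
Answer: -1/285 ≈ -0.0035088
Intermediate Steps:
F(B, M) = B + M
s(b) = b**(3/2)
p(r, c) = 11 - 37*r (p(r, c) = -37*r + (8 + 3) = -37*r + 11 = 11 - 37*r)
1/p(s(4), 25) = 1/(11 - 37*4**(3/2)) = 1/(11 - 37*8) = 1/(11 - 296) = 1/(-285) = -1/285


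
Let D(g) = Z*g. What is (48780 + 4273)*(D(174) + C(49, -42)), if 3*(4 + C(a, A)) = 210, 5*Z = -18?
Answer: -148654506/5 ≈ -2.9731e+7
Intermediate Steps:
Z = -18/5 (Z = (1/5)*(-18) = -18/5 ≈ -3.6000)
C(a, A) = 66 (C(a, A) = -4 + (1/3)*210 = -4 + 70 = 66)
D(g) = -18*g/5
(48780 + 4273)*(D(174) + C(49, -42)) = (48780 + 4273)*(-18/5*174 + 66) = 53053*(-3132/5 + 66) = 53053*(-2802/5) = -148654506/5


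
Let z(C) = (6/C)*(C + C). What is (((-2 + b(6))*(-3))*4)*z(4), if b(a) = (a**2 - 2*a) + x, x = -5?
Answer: -2448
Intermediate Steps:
z(C) = 12 (z(C) = (6/C)*(2*C) = 12)
b(a) = -5 + a**2 - 2*a (b(a) = (a**2 - 2*a) - 5 = -5 + a**2 - 2*a)
(((-2 + b(6))*(-3))*4)*z(4) = (((-2 + (-5 + 6**2 - 2*6))*(-3))*4)*12 = (((-2 + (-5 + 36 - 12))*(-3))*4)*12 = (((-2 + 19)*(-3))*4)*12 = ((17*(-3))*4)*12 = -51*4*12 = -204*12 = -2448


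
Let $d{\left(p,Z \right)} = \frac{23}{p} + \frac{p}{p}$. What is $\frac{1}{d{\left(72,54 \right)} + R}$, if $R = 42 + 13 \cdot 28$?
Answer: $\frac{72}{29327} \approx 0.0024551$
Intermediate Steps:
$d{\left(p,Z \right)} = 1 + \frac{23}{p}$ ($d{\left(p,Z \right)} = \frac{23}{p} + 1 = 1 + \frac{23}{p}$)
$R = 406$ ($R = 42 + 364 = 406$)
$\frac{1}{d{\left(72,54 \right)} + R} = \frac{1}{\frac{23 + 72}{72} + 406} = \frac{1}{\frac{1}{72} \cdot 95 + 406} = \frac{1}{\frac{95}{72} + 406} = \frac{1}{\frac{29327}{72}} = \frac{72}{29327}$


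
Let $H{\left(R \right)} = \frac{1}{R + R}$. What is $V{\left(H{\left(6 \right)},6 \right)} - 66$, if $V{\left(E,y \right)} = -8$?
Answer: $-74$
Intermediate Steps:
$H{\left(R \right)} = \frac{1}{2 R}$
$V{\left(H{\left(6 \right)},6 \right)} - 66 = -8 - 66 = -74$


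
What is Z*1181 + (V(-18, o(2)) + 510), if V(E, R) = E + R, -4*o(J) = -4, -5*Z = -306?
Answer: 363851/5 ≈ 72770.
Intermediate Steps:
Z = 306/5 (Z = -⅕*(-306) = 306/5 ≈ 61.200)
o(J) = 1 (o(J) = -¼*(-4) = 1)
Z*1181 + (V(-18, o(2)) + 510) = (306/5)*1181 + ((-18 + 1) + 510) = 361386/5 + (-17 + 510) = 361386/5 + 493 = 363851/5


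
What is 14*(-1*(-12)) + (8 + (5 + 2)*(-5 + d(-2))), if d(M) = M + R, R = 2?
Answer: 141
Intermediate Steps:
d(M) = 2 + M (d(M) = M + 2 = 2 + M)
14*(-1*(-12)) + (8 + (5 + 2)*(-5 + d(-2))) = 14*(-1*(-12)) + (8 + (5 + 2)*(-5 + (2 - 2))) = 14*12 + (8 + 7*(-5 + 0)) = 168 + (8 + 7*(-5)) = 168 + (8 - 35) = 168 - 27 = 141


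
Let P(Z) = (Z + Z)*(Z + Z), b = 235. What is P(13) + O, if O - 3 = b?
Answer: 914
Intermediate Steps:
P(Z) = 4*Z² (P(Z) = (2*Z)*(2*Z) = 4*Z²)
O = 238 (O = 3 + 235 = 238)
P(13) + O = 4*13² + 238 = 4*169 + 238 = 676 + 238 = 914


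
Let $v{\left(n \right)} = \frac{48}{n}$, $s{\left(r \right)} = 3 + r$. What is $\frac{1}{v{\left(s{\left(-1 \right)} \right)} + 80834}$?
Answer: $\frac{1}{80858} \approx 1.2367 \cdot 10^{-5}$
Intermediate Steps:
$\frac{1}{v{\left(s{\left(-1 \right)} \right)} + 80834} = \frac{1}{\frac{48}{3 - 1} + 80834} = \frac{1}{\frac{48}{2} + 80834} = \frac{1}{48 \cdot \frac{1}{2} + 80834} = \frac{1}{24 + 80834} = \frac{1}{80858}$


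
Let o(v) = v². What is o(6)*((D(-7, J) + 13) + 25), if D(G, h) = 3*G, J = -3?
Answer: 612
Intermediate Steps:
o(6)*((D(-7, J) + 13) + 25) = 6²*((3*(-7) + 13) + 25) = 36*((-21 + 13) + 25) = 36*(-8 + 25) = 36*17 = 612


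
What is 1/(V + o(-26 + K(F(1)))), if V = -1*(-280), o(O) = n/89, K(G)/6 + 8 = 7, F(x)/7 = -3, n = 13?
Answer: 89/24933 ≈ 0.0035696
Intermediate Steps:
F(x) = -21 (F(x) = 7*(-3) = -21)
K(G) = -6 (K(G) = -48 + 6*7 = -48 + 42 = -6)
o(O) = 13/89
V = 280
1/(V + o(-26 + K(F(1)))) = 1/(280 + 13/89) = 1/(24933/89) = 89/24933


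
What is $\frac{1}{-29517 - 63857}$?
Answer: $- \frac{1}{93374} \approx -1.071 \cdot 10^{-5}$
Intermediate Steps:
$\frac{1}{-29517 - 63857} = \frac{1}{-93374} = - \frac{1}{93374}$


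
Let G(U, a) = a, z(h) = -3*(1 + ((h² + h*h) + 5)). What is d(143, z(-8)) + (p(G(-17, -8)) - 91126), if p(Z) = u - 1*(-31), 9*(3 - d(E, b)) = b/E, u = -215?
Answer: -39170569/429 ≈ -91307.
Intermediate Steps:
z(h) = -18 - 6*h² (z(h) = -3*(1 + ((h² + h²) + 5)) = -3*(1 + (2*h² + 5)) = -3*(1 + (5 + 2*h²)) = -3*(6 + 2*h²) = -18 - 6*h²)
d(E, b) = 3 - b/(9*E)
p(Z) = -184 (p(Z) = -215 - 1*(-31) = -215 + 31 = -184)
d(143, z(-8)) + (p(G(-17, -8)) - 91126) = (3 - ⅑*(-18 - 6*(-8)²)/143) + (-184 - 91126) = (3 - ⅑*(-18 - 6*64)*1/143) - 91310 = (3 - ⅑*(-18 - 384)*1/143) - 91310 = (3 - ⅑*(-402)*1/143) - 91310 = (3 + 134/429) - 91310 = 1421/429 - 91310 = -39170569/429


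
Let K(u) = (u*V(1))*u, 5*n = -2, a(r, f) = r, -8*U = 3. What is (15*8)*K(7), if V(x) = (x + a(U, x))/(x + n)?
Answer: 6125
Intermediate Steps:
U = -3/8 (U = -1/8*3 = -3/8 ≈ -0.37500)
n = -2/5 (n = (1/5)*(-2) = -2/5 ≈ -0.40000)
V(x) = (-3/8 + x)/(-2/5 + x) (V(x) = (x - 3/8)/(x - 2/5) = (-3/8 + x)/(-2/5 + x))
K(u) = 25*u**2/24 (K(u) = (u*(5*(-3 + 8*1)/(8*(-2 + 5*1))))*u = (u*(5*(-3 + 8)/(8*(-2 + 5))))*u = (u*((5/8)*5/3))*u = (u*((5/8)*(1/3)*5))*u = (u*(25/24))*u = (25*u/24)*u = 25*u**2/24)
(15*8)*K(7) = (15*8)*((25/24)*7**2) = 120*((25/24)*49) = 120*(1225/24) = 6125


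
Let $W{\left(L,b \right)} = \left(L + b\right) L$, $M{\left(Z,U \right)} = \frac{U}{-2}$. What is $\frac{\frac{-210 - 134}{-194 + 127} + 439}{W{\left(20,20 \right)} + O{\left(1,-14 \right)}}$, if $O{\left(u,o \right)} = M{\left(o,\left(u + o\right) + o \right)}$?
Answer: $\frac{59514}{109009} \approx 0.54595$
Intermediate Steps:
$M{\left(Z,U \right)} = - \frac{U}{2}$ ($M{\left(Z,U \right)} = U \left(- \frac{1}{2}\right) = - \frac{U}{2}$)
$O{\left(u,o \right)} = - o - \frac{u}{2}$ ($O{\left(u,o \right)} = - \frac{\left(u + o\right) + o}{2} = - \frac{\left(o + u\right) + o}{2} = - \frac{u + 2 o}{2} = - o - \frac{u}{2}$)
$W{\left(L,b \right)} = L \left(L + b\right)$
$\frac{\frac{-210 - 134}{-194 + 127} + 439}{W{\left(20,20 \right)} + O{\left(1,-14 \right)}} = \frac{\frac{-210 - 134}{-194 + 127} + 439}{20 \left(20 + 20\right) - - \frac{27}{2}} = \frac{- \frac{344}{-67} + 439}{20 \cdot 40 + \left(14 - \frac{1}{2}\right)} = \frac{\left(-344\right) \left(- \frac{1}{67}\right) + 439}{800 + \frac{27}{2}} = \frac{\frac{344}{67} + 439}{\frac{1627}{2}} = \frac{29757}{67} \cdot \frac{2}{1627} = \frac{59514}{109009}$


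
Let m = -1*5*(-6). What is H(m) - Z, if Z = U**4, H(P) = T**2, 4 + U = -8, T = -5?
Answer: -20711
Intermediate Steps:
U = -12 (U = -4 - 8 = -12)
m = 30 (m = -5*(-6) = 30)
H(P) = 25 (H(P) = (-5)**2 = 25)
Z = 20736 (Z = (-12)**4 = 20736)
H(m) - Z = 25 - 1*20736 = 25 - 20736 = -20711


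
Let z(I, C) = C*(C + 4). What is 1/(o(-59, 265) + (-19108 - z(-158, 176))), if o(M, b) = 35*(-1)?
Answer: -1/50823 ≈ -1.9676e-5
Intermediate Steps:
o(M, b) = -35
z(I, C) = C*(4 + C)
1/(o(-59, 265) + (-19108 - z(-158, 176))) = 1/(-35 + (-19108 - 176*(4 + 176))) = 1/(-35 + (-19108 - 176*180)) = 1/(-35 + (-19108 - 1*31680)) = 1/(-35 + (-19108 - 31680)) = 1/(-35 - 50788) = 1/(-50823) = -1/50823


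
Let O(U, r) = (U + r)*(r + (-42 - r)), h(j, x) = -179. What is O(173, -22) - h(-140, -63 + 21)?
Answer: -6163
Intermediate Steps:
O(U, r) = -42*U - 42*r (O(U, r) = (U + r)*(-42) = -42*U - 42*r)
O(173, -22) - h(-140, -63 + 21) = (-42*173 - 42*(-22)) - 1*(-179) = (-7266 + 924) + 179 = -6342 + 179 = -6163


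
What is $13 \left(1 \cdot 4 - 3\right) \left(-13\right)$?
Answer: $-169$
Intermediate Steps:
$13 \left(1 \cdot 4 - 3\right) \left(-13\right) = 13 \left(4 - 3\right) \left(-13\right) = 13 \cdot 1 \left(-13\right) = 13 \left(-13\right) = -169$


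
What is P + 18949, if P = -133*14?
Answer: 17087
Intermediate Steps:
P = -1862
P + 18949 = -1862 + 18949 = 17087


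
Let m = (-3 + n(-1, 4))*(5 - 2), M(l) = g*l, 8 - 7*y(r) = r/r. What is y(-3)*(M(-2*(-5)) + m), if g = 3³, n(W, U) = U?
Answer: 273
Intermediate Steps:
y(r) = 1 (y(r) = 8/7 - r/(7*r) = 8/7 - ⅐*1 = 8/7 - ⅐ = 1)
g = 27
M(l) = 27*l
m = 3 (m = (-3 + 4)*(5 - 2) = 1*3 = 3)
y(-3)*(M(-2*(-5)) + m) = 1*(27*(-2*(-5)) + 3) = 1*(27*10 + 3) = 1*(270 + 3) = 1*273 = 273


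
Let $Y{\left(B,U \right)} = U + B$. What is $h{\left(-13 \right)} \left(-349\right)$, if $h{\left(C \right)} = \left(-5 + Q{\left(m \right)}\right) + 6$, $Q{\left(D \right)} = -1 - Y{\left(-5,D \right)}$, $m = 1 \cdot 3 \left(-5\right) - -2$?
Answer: $-6282$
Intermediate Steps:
$Y{\left(B,U \right)} = B + U$
$m = -13$ ($m = 3 \left(-5\right) + 2 = -15 + 2 = -13$)
$Q{\left(D \right)} = 4 - D$ ($Q{\left(D \right)} = -1 - \left(-5 + D\right) = 4 - D$)
$h{\left(C \right)} = 18$ ($h{\left(C \right)} = \left(-5 + \left(4 - -13\right)\right) + 6 = \left(-5 + \left(4 + 13\right)\right) + 6 = \left(-5 + 17\right) + 6 = 12 + 6 = 18$)
$h{\left(-13 \right)} \left(-349\right) = 18 \left(-349\right) = -6282$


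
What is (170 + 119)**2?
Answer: 83521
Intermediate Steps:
(170 + 119)**2 = 289**2 = 83521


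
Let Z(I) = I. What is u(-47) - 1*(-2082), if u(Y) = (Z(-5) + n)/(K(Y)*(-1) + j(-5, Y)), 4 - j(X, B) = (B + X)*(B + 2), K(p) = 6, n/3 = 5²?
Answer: 2437987/1171 ≈ 2082.0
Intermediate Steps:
n = 75 (n = 3*5² = 3*25 = 75)
j(X, B) = 4 - (2 + B)*(B + X) (j(X, B) = 4 - (B + X)*(B + 2) = 4 - (B + X)*(2 + B) = 4 - (2 + B)*(B + X))
u(Y) = 70/(8 - Y² + 3*Y) (u(Y) = (-5 + 75)/(6*(-1) + (4 - Y² - 2*Y - 2*(-5) - 1*Y*(-5))) = 70/(-6 + (4 - Y² - 2*Y + 10 + 5*Y)) = 70/(-6 + (14 - Y² + 3*Y)) = 70/(8 - Y² + 3*Y))
u(-47) - 1*(-2082) = 70/(8 - 1*(-47)² + 3*(-47)) - 1*(-2082) = 70/(8 - 1*2209 - 141) + 2082 = 70/(8 - 2209 - 141) + 2082 = 70/(-2342) + 2082 = 70*(-1/2342) + 2082 = -35/1171 + 2082 = 2437987/1171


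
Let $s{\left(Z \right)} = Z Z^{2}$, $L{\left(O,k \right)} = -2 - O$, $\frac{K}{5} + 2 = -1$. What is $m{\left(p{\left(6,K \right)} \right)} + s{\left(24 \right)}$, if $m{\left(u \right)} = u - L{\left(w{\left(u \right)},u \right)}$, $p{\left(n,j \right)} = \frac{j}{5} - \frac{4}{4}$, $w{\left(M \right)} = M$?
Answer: $13818$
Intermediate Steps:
$K = -15$ ($K = -10 + 5 \left(-1\right) = -10 - 5 = -15$)
$s{\left(Z \right)} = Z^{3}$
$p{\left(n,j \right)} = -1 + \frac{j}{5}$ ($p{\left(n,j \right)} = j \frac{1}{5} - 1 = \frac{j}{5} - 1 = -1 + \frac{j}{5}$)
$m{\left(u \right)} = 2 + 2 u$ ($m{\left(u \right)} = u - \left(-2 - u\right) = u + \left(2 + u\right) = 2 + 2 u$)
$m{\left(p{\left(6,K \right)} \right)} + s{\left(24 \right)} = \left(2 + 2 \left(-1 + \frac{1}{5} \left(-15\right)\right)\right) + 24^{3} = \left(2 + 2 \left(-1 - 3\right)\right) + 13824 = \left(2 + 2 \left(-4\right)\right) + 13824 = \left(2 - 8\right) + 13824 = -6 + 13824 = 13818$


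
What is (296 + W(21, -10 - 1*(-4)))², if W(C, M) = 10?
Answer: 93636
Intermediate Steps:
(296 + W(21, -10 - 1*(-4)))² = (296 + 10)² = 306² = 93636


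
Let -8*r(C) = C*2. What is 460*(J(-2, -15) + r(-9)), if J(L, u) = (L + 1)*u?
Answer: 7935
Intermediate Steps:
J(L, u) = u*(1 + L) (J(L, u) = (1 + L)*u = u*(1 + L))
r(C) = -C/4 (r(C) = -C*2/8 = -C/4)
460*(J(-2, -15) + r(-9)) = 460*(-15*(1 - 2) - 1/4*(-9)) = 460*(-15*(-1) + 9/4) = 460*(15 + 9/4) = 460*(69/4) = 7935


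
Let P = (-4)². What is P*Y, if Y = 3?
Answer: 48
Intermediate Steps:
P = 16
P*Y = 16*3 = 48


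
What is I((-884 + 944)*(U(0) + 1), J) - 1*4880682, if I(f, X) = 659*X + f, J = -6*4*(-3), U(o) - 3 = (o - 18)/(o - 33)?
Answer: -53162574/11 ≈ -4.8330e+6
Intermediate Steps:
U(o) = 3 + (-18 + o)/(-33 + o) (U(o) = 3 + (o - 18)/(o - 33) = 3 + (-18 + o)/(-33 + o))
J = 72 (J = -24*(-3) = 72)
I(f, X) = f + 659*X
I((-884 + 944)*(U(0) + 1), J) - 1*4880682 = ((-884 + 944)*((-117 + 4*0)/(-33 + 0) + 1) + 659*72) - 1*4880682 = (60*((-117 + 0)/(-33) + 1) + 47448) - 4880682 = (60*(-1/33*(-117) + 1) + 47448) - 4880682 = (60*(39/11 + 1) + 47448) - 4880682 = (60*(50/11) + 47448) - 4880682 = (3000/11 + 47448) - 4880682 = 524928/11 - 4880682 = -53162574/11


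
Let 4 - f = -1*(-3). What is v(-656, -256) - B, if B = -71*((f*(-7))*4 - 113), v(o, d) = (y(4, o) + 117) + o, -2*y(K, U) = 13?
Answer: -21113/2 ≈ -10557.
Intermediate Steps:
f = 1 (f = 4 - (-1)*(-3) = 4 - 1*3 = 4 - 3 = 1)
y(K, U) = -13/2 (y(K, U) = -1/2*13 = -13/2)
v(o, d) = 221/2 + o (v(o, d) = (-13/2 + 117) + o = 221/2 + o)
B = 10011 (B = -71*((1*(-7))*4 - 113) = -71*(-7*4 - 113) = -71*(-28 - 113) = -71*(-141) = 10011)
v(-656, -256) - B = (221/2 - 656) - 1*10011 = -1091/2 - 10011 = -21113/2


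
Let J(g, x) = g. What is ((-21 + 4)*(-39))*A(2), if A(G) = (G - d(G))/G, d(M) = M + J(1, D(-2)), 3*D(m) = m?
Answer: -663/2 ≈ -331.50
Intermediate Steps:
D(m) = m/3
d(M) = 1 + M (d(M) = M + 1 = 1 + M)
A(G) = -1/G (A(G) = (G - (1 + G))/G = (G + (-1 - G))/G = -1/G)
((-21 + 4)*(-39))*A(2) = ((-21 + 4)*(-39))*(-1/2) = (-17*(-39))*(-1*½) = 663*(-½) = -663/2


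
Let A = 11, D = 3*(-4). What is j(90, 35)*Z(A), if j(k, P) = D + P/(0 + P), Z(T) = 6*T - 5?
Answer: -671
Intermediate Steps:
D = -12
Z(T) = -5 + 6*T
j(k, P) = -11 (j(k, P) = -12 + P/(0 + P) = -12 + P/P = -12 + 1 = -11)
j(90, 35)*Z(A) = -11*(-5 + 6*11) = -11*(-5 + 66) = -11*61 = -671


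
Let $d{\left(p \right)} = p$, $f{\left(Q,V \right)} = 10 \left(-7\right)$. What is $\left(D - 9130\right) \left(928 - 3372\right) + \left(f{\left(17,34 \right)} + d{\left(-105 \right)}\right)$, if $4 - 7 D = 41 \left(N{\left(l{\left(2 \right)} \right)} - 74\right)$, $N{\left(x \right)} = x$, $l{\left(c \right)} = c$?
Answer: $\frac{148970351}{7} \approx 2.1281 \cdot 10^{7}$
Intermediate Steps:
$f{\left(Q,V \right)} = -70$
$D = \frac{2956}{7}$ ($D = \frac{4}{7} - \frac{41 \left(2 - 74\right)}{7} = \frac{4}{7} - \frac{41 \left(-72\right)}{7} = \frac{4}{7} - - \frac{2952}{7} = \frac{4}{7} + \frac{2952}{7} = \frac{2956}{7} \approx 422.29$)
$\left(D - 9130\right) \left(928 - 3372\right) + \left(f{\left(17,34 \right)} + d{\left(-105 \right)}\right) = \left(\frac{2956}{7} - 9130\right) \left(928 - 3372\right) - 175 = \left(- \frac{60954}{7}\right) \left(-2444\right) - 175 = \frac{148971576}{7} - 175 = \frac{148970351}{7}$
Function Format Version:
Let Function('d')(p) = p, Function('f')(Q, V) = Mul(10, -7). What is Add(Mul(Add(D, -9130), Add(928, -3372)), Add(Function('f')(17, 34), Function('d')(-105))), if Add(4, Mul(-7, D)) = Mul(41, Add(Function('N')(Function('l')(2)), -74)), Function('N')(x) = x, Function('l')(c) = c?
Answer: Rational(148970351, 7) ≈ 2.1281e+7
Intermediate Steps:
Function('f')(Q, V) = -70
D = Rational(2956, 7) (D = Add(Rational(4, 7), Mul(Rational(-1, 7), Mul(41, Add(2, -74)))) = Add(Rational(4, 7), Mul(Rational(-1, 7), Mul(41, -72))) = Add(Rational(4, 7), Mul(Rational(-1, 7), -2952)) = Add(Rational(4, 7), Rational(2952, 7)) = Rational(2956, 7) ≈ 422.29)
Add(Mul(Add(D, -9130), Add(928, -3372)), Add(Function('f')(17, 34), Function('d')(-105))) = Add(Mul(Add(Rational(2956, 7), -9130), Add(928, -3372)), Add(-70, -105)) = Add(Mul(Rational(-60954, 7), -2444), -175) = Add(Rational(148971576, 7), -175) = Rational(148970351, 7)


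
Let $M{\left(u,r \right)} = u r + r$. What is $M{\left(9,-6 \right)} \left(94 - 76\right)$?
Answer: $-1080$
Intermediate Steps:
$M{\left(u,r \right)} = r + r u$ ($M{\left(u,r \right)} = r u + r = r + r u$)
$M{\left(9,-6 \right)} \left(94 - 76\right) = - 6 \left(1 + 9\right) \left(94 - 76\right) = \left(-6\right) 10 \cdot 18 = \left(-60\right) 18 = -1080$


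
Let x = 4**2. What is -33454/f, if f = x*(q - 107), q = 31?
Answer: 16727/608 ≈ 27.512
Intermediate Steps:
x = 16
f = -1216 (f = 16*(31 - 107) = 16*(-76) = -1216)
-33454/f = -33454/(-1216) = -33454*(-1/1216) = 16727/608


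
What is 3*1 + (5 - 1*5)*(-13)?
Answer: 3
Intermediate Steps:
3*1 + (5 - 1*5)*(-13) = 3 + (5 - 5)*(-13) = 3 + 0*(-13) = 3 + 0 = 3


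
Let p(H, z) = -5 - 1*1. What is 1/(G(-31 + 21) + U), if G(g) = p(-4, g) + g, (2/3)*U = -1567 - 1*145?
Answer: -1/2584 ≈ -0.00038700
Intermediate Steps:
U = -2568 (U = 3*(-1567 - 1*145)/2 = 3*(-1567 - 145)/2 = (3/2)*(-1712) = -2568)
p(H, z) = -6 (p(H, z) = -5 - 1 = -6)
G(g) = -6 + g
1/(G(-31 + 21) + U) = 1/((-6 + (-31 + 21)) - 2568) = 1/((-6 - 10) - 2568) = 1/(-16 - 2568) = 1/(-2584) = -1/2584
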